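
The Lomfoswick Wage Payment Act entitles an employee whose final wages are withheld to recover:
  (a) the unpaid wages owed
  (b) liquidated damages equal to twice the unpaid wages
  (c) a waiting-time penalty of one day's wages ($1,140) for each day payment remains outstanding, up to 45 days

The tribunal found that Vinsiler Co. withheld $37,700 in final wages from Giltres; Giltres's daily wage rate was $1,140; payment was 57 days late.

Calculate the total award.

Doubled: 2 × $37,700 = $75,400
Penalty days: min(57, 45) = 45
Waiting-time penalty: 45 × $1,140 = $51,300
Total award: $37,700 + $75,400 + $51,300 = $164,400

$164,400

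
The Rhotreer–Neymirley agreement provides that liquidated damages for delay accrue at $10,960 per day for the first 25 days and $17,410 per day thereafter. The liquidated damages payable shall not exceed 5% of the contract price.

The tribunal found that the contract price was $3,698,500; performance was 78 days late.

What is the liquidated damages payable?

First 25 days: 25 × $10,960 = $274,000
Remaining days: (78 − 25) × $17,410 = $922,730
Accrued per-day damages: $274,000 + $922,730 = $1,196,730
Cap: 5% of $3,698,500 = $184,925
Cap at $184,925: $1,196,730 exceeds the cap → $184,925

$184,925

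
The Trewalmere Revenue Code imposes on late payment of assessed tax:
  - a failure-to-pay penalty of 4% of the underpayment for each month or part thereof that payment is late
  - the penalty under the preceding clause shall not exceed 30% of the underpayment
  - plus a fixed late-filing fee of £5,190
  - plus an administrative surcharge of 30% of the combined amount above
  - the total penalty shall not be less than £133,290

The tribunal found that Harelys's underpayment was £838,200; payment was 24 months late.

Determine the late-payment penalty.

Penalty: £333,645

Accrued rate: 4% × 24 = 96%, capped at 30% → 30%
Failure-to-pay penalty: 30% of £838,200 = £251,460
Penalty before surcharge: £251,460 + £5,190 = £256,650
Administrative surcharge: 30% of £256,650 = £76,995
Total penalty: £256,650 + £76,995 = £333,645
Minimum £133,290: £333,645 meets the minimum, no increase.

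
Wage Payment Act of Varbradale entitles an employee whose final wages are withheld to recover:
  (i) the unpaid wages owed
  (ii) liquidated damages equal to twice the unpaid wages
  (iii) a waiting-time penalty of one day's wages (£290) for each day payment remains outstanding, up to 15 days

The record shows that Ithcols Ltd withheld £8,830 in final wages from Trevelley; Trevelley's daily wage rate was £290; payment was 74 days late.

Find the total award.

Doubled: 2 × £8,830 = £17,660
Penalty days: min(74, 15) = 15
Waiting-time penalty: 15 × £290 = £4,350
Total award: £8,830 + £17,660 + £4,350 = £30,840

£30,840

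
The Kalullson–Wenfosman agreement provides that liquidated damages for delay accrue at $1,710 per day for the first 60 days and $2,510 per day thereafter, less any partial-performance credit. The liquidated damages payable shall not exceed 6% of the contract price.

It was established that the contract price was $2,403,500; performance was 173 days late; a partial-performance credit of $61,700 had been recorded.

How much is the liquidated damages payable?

First 60 days: 60 × $1,710 = $102,600
Remaining days: (173 − 60) × $2,510 = $283,630
Accrued per-day damages: $102,600 + $283,630 = $386,230
Less partial-performance credit: $386,230 − $61,700 = $324,530
Cap: 6% of $2,403,500 = $144,210
Cap at $144,210: $324,530 exceeds the cap → $144,210

Liquidated damages: $144,210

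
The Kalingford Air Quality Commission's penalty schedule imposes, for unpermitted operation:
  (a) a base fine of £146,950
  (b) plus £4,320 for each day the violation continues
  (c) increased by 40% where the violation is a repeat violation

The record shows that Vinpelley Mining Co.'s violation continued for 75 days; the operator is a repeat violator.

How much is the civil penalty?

£659,330

Per-day component: 75 × £4,320 = £324,000
Base plus per-day: £146,950 + £324,000 = £470,950
Enhancement: 40% of £470,950 = £188,380
Enhanced fine: £470,950 + £188,380 = £659,330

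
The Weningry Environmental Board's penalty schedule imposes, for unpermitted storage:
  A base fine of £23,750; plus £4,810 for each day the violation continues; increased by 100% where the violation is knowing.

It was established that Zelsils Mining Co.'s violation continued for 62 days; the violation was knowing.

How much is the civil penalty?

£643,940

Per-day component: 62 × £4,810 = £298,220
Base plus per-day: £23,750 + £298,220 = £321,970
Enhancement: 100% of £321,970 = £321,970
Enhanced fine: £321,970 + £321,970 = £643,940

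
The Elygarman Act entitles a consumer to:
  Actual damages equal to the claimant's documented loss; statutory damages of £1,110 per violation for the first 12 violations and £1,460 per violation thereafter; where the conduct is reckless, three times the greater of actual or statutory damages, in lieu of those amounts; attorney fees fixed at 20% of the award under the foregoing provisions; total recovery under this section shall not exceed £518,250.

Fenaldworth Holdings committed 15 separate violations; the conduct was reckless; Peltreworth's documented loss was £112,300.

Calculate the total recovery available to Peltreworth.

£404,280

First 12 violations: 12 × £1,110 = £13,320
Remaining violations: (15 − 12) × £1,460 = £4,380
Statutory damages: £13,320 + £4,380 = £17,700
Greater of actual damages (£112,300) or statutory damages (£17,700): £112,300
Trebled: 3 × £112,300 = £336,900
Attorney fees: 20% of £336,900 = £67,380
Total before cap: £336,900 + £67,380 = £404,280
Cap at £518,250: £404,280 is within the cap, no reduction.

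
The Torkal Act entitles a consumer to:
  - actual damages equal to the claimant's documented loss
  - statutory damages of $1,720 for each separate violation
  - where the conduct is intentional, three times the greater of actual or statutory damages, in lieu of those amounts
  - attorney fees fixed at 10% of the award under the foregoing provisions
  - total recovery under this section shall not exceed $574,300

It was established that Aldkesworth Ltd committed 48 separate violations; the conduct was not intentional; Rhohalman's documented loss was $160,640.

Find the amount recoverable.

Total recovery: $267,520

Statutory damages: 48 × $1,720 = $82,560
Conduct not intentional: the in-lieu enhancement does not apply.
Actual plus statutory damages: $160,640 + $82,560 = $243,200
Attorney fees: 10% of $243,200 = $24,320
Total before cap: $243,200 + $24,320 = $267,520
Cap at $574,300: $267,520 is within the cap, no reduction.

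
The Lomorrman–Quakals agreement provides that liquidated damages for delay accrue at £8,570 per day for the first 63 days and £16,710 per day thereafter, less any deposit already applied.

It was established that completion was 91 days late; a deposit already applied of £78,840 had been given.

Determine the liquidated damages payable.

First 63 days: 63 × £8,570 = £539,910
Remaining days: (91 − 63) × £16,710 = £467,880
Accrued per-day damages: £539,910 + £467,880 = £1,007,790
Less deposit already applied: £1,007,790 − £78,840 = £928,950

£928,950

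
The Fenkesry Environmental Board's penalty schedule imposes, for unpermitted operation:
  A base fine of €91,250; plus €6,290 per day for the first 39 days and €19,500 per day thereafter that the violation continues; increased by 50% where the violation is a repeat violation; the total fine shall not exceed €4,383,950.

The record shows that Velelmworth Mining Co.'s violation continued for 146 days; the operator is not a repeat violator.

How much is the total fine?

€2,423,060

First 39 days: 39 × €6,290 = €245,310
Remaining days: (146 − 39) × €19,500 = €2,086,500
Per-day component: €245,310 + €2,086,500 = €2,331,810
Base plus per-day: €91,250 + €2,331,810 = €2,423,060
The operator is not a repeat violator: no 50% increase.
Cap at €4,383,950: €2,423,060 is within the cap, no reduction.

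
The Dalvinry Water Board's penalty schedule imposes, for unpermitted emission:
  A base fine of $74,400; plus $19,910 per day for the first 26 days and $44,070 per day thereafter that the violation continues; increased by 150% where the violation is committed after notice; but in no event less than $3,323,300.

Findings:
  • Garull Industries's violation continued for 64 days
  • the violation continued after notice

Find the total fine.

$5,666,800

First 26 days: 26 × $19,910 = $517,660
Remaining days: (64 − 26) × $44,070 = $1,674,660
Per-day component: $517,660 + $1,674,660 = $2,192,320
Base plus per-day: $74,400 + $2,192,320 = $2,266,720
Enhancement: 150% of $2,266,720 = $3,400,080
Enhanced fine: $2,266,720 + $3,400,080 = $5,666,800
Minimum $3,323,300: $5,666,800 meets the minimum, no increase.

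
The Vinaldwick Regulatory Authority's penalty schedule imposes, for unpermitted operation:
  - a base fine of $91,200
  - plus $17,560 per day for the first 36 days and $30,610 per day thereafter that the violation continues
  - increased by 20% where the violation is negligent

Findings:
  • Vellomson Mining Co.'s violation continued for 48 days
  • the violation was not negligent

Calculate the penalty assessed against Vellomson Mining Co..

$1,090,680

First 36 days: 36 × $17,560 = $632,160
Remaining days: (48 − 36) × $30,610 = $367,320
Per-day component: $632,160 + $367,320 = $999,480
Base plus per-day: $91,200 + $999,480 = $1,090,680
The violation was not negligent: no 20% increase.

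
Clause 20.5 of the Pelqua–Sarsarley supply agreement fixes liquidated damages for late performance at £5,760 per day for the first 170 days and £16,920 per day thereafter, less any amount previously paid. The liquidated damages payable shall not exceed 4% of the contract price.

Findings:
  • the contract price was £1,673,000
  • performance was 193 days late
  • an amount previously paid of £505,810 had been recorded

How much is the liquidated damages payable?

First 170 days: 170 × £5,760 = £979,200
Remaining days: (193 − 170) × £16,920 = £389,160
Accrued per-day damages: £979,200 + £389,160 = £1,368,360
Less amount previously paid: £1,368,360 − £505,810 = £862,550
Cap: 4% of £1,673,000 = £66,920
Cap at £66,920: £862,550 exceeds the cap → £66,920

£66,920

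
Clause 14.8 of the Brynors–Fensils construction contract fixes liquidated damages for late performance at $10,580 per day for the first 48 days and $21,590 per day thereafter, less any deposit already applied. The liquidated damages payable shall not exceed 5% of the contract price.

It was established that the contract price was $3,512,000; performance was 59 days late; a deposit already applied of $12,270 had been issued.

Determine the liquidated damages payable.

First 48 days: 48 × $10,580 = $507,840
Remaining days: (59 − 48) × $21,590 = $237,490
Accrued per-day damages: $507,840 + $237,490 = $745,330
Less deposit already applied: $745,330 − $12,270 = $733,060
Cap: 5% of $3,512,000 = $175,600
Cap at $175,600: $733,060 exceeds the cap → $175,600

Liquidated damages: $175,600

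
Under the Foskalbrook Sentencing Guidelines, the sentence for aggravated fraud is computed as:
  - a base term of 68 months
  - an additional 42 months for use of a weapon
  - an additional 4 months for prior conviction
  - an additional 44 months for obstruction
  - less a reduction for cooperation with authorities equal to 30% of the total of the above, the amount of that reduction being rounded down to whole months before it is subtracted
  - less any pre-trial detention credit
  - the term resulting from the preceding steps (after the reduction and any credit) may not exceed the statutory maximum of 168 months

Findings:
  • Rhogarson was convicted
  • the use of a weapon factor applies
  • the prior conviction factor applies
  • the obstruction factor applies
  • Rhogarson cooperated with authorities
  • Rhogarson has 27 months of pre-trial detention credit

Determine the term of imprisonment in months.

Sentence: 84 months

Use of a weapon enhancement: +42 months
Prior conviction enhancement: +4 months
Obstruction enhancement: +44 months
Adjusted term: 68 months + 42 months + 4 months + 44 months = 158 months
Cooperation with authorities reduction: 30% of 158 months = 47 months (rounded down)
After reduction: 158 − 47 = 111 months
Less pre-trial detention credit: 111 months − 27 months = 84 months
Cap at 168 months: 84 months is within the cap, no reduction.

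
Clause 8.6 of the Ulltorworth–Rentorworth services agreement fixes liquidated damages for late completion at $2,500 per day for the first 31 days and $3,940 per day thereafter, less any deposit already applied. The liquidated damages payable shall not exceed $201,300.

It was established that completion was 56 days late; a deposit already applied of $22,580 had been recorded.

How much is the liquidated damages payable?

First 31 days: 31 × $2,500 = $77,500
Remaining days: (56 − 31) × $3,940 = $98,500
Accrued per-day damages: $77,500 + $98,500 = $176,000
Less deposit already applied: $176,000 − $22,580 = $153,420
Cap at $201,300: $153,420 is within the cap, no reduction.

$153,420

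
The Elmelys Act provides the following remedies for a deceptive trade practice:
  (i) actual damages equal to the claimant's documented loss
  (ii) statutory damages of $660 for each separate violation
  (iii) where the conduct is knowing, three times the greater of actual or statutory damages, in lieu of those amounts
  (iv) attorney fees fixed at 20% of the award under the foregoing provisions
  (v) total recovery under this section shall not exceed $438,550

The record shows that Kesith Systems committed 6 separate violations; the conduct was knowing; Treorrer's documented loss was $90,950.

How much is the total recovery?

Statutory damages: 6 × $660 = $3,960
Greater of actual damages ($90,950) or statutory damages ($3,960): $90,950
Trebled: 3 × $90,950 = $272,850
Attorney fees: 20% of $272,850 = $54,570
Total before cap: $272,850 + $54,570 = $327,420
Cap at $438,550: $327,420 is within the cap, no reduction.

$327,420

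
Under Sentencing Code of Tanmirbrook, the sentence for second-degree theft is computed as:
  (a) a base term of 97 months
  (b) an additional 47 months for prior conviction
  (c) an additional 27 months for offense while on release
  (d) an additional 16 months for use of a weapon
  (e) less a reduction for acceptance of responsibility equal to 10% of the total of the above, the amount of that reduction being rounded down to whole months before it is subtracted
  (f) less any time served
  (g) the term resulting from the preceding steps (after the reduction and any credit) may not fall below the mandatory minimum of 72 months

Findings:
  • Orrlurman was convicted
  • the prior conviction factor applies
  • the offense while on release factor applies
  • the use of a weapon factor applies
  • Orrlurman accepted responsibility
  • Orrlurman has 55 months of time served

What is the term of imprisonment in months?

114 months

Prior conviction enhancement: +47 months
Offense while on release enhancement: +27 months
Use of a weapon enhancement: +16 months
Adjusted term: 97 months + 47 months + 27 months + 16 months = 187 months
Acceptance of responsibility reduction: 10% of 187 months = 18 months (rounded down)
After reduction: 187 − 18 = 169 months
Less time served: 169 months − 55 months = 114 months
Minimum 72 months: 114 months meets the minimum, no increase.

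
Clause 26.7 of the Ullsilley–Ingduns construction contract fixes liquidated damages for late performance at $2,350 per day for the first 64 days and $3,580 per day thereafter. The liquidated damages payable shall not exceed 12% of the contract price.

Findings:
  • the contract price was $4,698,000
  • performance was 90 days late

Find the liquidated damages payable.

$243,480

First 64 days: 64 × $2,350 = $150,400
Remaining days: (90 − 64) × $3,580 = $93,080
Accrued per-day damages: $150,400 + $93,080 = $243,480
Cap: 12% of $4,698,000 = $563,760
Cap at $563,760: $243,480 is within the cap, no reduction.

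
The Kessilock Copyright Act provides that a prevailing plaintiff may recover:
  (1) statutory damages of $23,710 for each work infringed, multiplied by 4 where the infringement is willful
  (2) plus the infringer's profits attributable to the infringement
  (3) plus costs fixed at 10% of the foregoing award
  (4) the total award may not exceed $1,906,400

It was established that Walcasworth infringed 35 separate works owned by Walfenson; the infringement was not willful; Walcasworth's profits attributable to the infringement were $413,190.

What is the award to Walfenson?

$1,367,344

Statutory damages: 35 × $23,710 = $829,850
Infringement not willful: no ×4 enhancement.
Combined award: $829,850 + $413,190 = $1,243,040
Costs: 10% of $1,243,040 = $124,304
Award plus costs: $1,243,040 + $124,304 = $1,367,344
Cap at $1,906,400: $1,367,344 is within the cap, no reduction.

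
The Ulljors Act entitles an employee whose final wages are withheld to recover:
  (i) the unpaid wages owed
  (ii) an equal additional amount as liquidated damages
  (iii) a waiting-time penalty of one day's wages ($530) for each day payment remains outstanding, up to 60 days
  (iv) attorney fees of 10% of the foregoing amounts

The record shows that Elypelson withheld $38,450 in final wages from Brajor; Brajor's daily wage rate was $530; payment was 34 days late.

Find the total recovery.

$104,412

Liquidated damages (equal amount): $38,450
Penalty days: min(34, 60) = 34
Waiting-time penalty: 34 × $530 = $18,020
Subtotal: $38,450 + $38,450 + $18,020 = $94,920
Attorney fees: 10% of $94,920 = $9,492
Total award: $94,920 + $9,492 = $104,412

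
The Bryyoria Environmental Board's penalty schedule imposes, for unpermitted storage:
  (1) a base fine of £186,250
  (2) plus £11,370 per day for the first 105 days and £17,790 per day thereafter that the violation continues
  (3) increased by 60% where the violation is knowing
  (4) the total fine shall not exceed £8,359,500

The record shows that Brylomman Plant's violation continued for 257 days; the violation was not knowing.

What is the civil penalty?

First 105 days: 105 × £11,370 = £1,193,850
Remaining days: (257 − 105) × £17,790 = £2,704,080
Per-day component: £1,193,850 + £2,704,080 = £3,897,930
Base plus per-day: £186,250 + £3,897,930 = £4,084,180
The violation was not knowing: no 60% increase.
Cap at £8,359,500: £4,084,180 is within the cap, no reduction.

£4,084,180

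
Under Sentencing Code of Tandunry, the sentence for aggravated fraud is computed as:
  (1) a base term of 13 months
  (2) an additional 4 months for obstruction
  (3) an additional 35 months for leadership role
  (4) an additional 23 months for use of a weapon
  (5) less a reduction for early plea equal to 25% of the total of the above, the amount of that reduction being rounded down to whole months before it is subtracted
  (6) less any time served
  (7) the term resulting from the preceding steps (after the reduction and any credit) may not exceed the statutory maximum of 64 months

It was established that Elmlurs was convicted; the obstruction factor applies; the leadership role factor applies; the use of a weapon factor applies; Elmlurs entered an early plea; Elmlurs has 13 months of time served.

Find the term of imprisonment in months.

Obstruction enhancement: +4 months
Leadership role enhancement: +35 months
Use of a weapon enhancement: +23 months
Adjusted term: 13 months + 4 months + 35 months + 23 months = 75 months
Early plea reduction: 25% of 75 months = 18 months (rounded down)
After reduction: 75 − 18 = 57 months
Less time served: 57 months − 13 months = 44 months
Cap at 64 months: 44 months is within the cap, no reduction.

Sentence: 44 months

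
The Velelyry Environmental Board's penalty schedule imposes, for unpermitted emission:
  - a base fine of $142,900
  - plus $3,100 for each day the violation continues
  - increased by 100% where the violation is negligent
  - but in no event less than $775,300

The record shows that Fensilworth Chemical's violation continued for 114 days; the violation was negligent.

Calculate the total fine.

Per-day component: 114 × $3,100 = $353,400
Base plus per-day: $142,900 + $353,400 = $496,300
Enhancement: 100% of $496,300 = $496,300
Enhanced fine: $496,300 + $496,300 = $992,600
Minimum $775,300: $992,600 meets the minimum, no increase.

Civil penalty: $992,600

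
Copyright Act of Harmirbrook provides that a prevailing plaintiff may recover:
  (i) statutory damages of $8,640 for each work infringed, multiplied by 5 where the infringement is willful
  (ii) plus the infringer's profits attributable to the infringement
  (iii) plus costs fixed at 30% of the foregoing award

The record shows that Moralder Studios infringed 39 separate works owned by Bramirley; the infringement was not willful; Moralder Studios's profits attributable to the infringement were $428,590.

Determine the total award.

$995,215

Statutory damages: 39 × $8,640 = $336,960
Infringement not willful: no ×5 enhancement.
Combined award: $336,960 + $428,590 = $765,550
Costs: 30% of $765,550 = $229,665
Award plus costs: $765,550 + $229,665 = $995,215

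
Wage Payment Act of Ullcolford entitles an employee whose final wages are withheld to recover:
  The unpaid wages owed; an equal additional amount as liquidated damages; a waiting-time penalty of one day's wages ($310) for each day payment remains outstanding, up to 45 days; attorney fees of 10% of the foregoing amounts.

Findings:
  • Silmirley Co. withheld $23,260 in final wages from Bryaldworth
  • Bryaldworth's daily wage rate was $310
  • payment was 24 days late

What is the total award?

$59,356

Liquidated damages (equal amount): $23,260
Penalty days: min(24, 45) = 24
Waiting-time penalty: 24 × $310 = $7,440
Subtotal: $23,260 + $23,260 + $7,440 = $53,960
Attorney fees: 10% of $53,960 = $5,396
Total award: $53,960 + $5,396 = $59,356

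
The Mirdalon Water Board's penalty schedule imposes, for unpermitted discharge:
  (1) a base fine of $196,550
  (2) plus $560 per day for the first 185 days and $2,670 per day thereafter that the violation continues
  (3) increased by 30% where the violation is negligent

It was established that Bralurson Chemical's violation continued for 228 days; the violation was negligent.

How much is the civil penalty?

First 185 days: 185 × $560 = $103,600
Remaining days: (228 − 185) × $2,670 = $114,810
Per-day component: $103,600 + $114,810 = $218,410
Base plus per-day: $196,550 + $218,410 = $414,960
Enhancement: 30% of $414,960 = $124,488
Enhanced fine: $414,960 + $124,488 = $539,448

$539,448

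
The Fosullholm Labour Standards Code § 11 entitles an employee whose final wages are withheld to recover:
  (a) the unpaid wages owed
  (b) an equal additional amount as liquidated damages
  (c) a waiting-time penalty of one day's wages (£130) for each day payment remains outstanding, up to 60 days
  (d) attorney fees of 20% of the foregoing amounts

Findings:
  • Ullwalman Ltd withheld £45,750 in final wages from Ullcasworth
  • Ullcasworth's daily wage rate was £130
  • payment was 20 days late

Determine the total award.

£112,920

Liquidated damages (equal amount): £45,750
Penalty days: min(20, 60) = 20
Waiting-time penalty: 20 × £130 = £2,600
Subtotal: £45,750 + £45,750 + £2,600 = £94,100
Attorney fees: 20% of £94,100 = £18,820
Total award: £94,100 + £18,820 = £112,920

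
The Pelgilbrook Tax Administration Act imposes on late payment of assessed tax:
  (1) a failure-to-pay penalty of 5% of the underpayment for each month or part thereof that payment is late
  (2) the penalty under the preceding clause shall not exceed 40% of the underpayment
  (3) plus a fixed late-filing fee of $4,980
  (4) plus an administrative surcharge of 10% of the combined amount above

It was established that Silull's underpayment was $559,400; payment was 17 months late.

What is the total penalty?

$251,614

Accrued rate: 5% × 17 = 85%, capped at 40% → 40%
Failure-to-pay penalty: 40% of $559,400 = $223,760
Penalty before surcharge: $223,760 + $4,980 = $228,740
Administrative surcharge: 10% of $228,740 = $22,874
Total penalty: $228,740 + $22,874 = $251,614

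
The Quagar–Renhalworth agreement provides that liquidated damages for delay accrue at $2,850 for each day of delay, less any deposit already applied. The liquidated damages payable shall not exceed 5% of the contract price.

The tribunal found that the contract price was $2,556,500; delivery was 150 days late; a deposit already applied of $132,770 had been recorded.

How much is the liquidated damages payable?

Per-day damages: 150 × $2,850 = $427,500
Less deposit already applied: $427,500 − $132,770 = $294,730
Cap: 5% of $2,556,500 = $127,825
Cap at $127,825: $294,730 exceeds the cap → $127,825

$127,825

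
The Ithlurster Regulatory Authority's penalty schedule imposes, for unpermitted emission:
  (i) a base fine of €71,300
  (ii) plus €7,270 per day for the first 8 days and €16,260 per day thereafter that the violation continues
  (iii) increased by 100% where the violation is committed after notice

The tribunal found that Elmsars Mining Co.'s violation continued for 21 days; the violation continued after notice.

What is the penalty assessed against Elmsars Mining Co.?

First 8 days: 8 × €7,270 = €58,160
Remaining days: (21 − 8) × €16,260 = €211,380
Per-day component: €58,160 + €211,380 = €269,540
Base plus per-day: €71,300 + €269,540 = €340,840
Enhancement: 100% of €340,840 = €340,840
Enhanced fine: €340,840 + €340,840 = €681,680

€681,680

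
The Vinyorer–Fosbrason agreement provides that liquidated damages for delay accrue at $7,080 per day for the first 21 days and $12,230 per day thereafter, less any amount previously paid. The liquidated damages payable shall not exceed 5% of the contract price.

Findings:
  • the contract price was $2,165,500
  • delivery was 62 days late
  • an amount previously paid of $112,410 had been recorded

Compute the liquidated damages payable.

First 21 days: 21 × $7,080 = $148,680
Remaining days: (62 − 21) × $12,230 = $501,430
Accrued per-day damages: $148,680 + $501,430 = $650,110
Less amount previously paid: $650,110 − $112,410 = $537,700
Cap: 5% of $2,165,500 = $108,275
Cap at $108,275: $537,700 exceeds the cap → $108,275

$108,275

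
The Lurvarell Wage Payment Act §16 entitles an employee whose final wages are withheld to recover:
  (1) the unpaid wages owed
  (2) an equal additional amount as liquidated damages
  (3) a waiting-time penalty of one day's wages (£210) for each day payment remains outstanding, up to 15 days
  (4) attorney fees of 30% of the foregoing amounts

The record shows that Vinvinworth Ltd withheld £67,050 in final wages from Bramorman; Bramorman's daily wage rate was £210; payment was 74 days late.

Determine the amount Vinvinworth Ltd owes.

Liquidated damages (equal amount): £67,050
Penalty days: min(74, 15) = 15
Waiting-time penalty: 15 × £210 = £3,150
Subtotal: £67,050 + £67,050 + £3,150 = £137,250
Attorney fees: 30% of £137,250 = £41,175
Total award: £137,250 + £41,175 = £178,425

£178,425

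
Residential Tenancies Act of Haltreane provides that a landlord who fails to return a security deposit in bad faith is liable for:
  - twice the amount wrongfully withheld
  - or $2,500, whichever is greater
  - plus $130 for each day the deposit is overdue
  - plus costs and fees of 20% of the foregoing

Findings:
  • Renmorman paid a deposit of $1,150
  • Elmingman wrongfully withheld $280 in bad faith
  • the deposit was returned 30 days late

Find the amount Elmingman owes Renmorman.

Doubled: 2 × $280 = $560
Minimum $2,500: $560 is below the minimum → $2,500
Late-return penalty: 30 × $130 = $3,900
Damages plus late penalty: $2,500 + $3,900 = $6,400
Costs and fees: 20% of $6,400 = $1,280
Total recovery: $6,400 + $1,280 = $7,680

Recovery: $7,680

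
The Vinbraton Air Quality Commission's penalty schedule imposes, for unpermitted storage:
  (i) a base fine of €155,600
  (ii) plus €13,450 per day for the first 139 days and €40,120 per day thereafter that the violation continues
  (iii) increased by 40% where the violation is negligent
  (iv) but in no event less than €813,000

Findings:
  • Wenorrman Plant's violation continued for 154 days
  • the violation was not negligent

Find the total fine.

First 139 days: 139 × €13,450 = €1,869,550
Remaining days: (154 − 139) × €40,120 = €601,800
Per-day component: €1,869,550 + €601,800 = €2,471,350
Base plus per-day: €155,600 + €2,471,350 = €2,626,950
The violation was not negligent: no 40% increase.
Minimum €813,000: €2,626,950 meets the minimum, no increase.

€2,626,950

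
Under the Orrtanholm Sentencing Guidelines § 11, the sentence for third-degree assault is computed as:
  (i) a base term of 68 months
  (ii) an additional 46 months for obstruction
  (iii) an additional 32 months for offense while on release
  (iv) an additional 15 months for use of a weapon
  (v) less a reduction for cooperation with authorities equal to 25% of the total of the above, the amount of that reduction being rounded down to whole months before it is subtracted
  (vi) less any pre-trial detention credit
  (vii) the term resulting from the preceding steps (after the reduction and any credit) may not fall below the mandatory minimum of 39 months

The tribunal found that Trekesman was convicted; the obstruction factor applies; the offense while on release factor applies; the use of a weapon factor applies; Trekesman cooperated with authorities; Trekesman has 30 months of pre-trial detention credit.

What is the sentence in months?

Obstruction enhancement: +46 months
Offense while on release enhancement: +32 months
Use of a weapon enhancement: +15 months
Adjusted term: 68 months + 46 months + 32 months + 15 months = 161 months
Cooperation with authorities reduction: 25% of 161 months = 40 months (rounded down)
After reduction: 161 − 40 = 121 months
Less pre-trial detention credit: 121 months − 30 months = 91 months
Minimum 39 months: 91 months meets the minimum, no increase.

91 months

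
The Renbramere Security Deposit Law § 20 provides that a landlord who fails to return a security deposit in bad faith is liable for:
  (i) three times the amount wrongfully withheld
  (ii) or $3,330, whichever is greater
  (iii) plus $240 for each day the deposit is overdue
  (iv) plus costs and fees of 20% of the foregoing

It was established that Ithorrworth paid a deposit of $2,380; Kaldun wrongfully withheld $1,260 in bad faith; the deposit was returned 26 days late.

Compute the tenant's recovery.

Trebled: 3 × $1,260 = $3,780
Minimum $3,330: $3,780 meets the minimum, no increase.
Late-return penalty: 26 × $240 = $6,240
Damages plus late penalty: $3,780 + $6,240 = $10,020
Costs and fees: 20% of $10,020 = $2,004
Total recovery: $10,020 + $2,004 = $12,024

$12,024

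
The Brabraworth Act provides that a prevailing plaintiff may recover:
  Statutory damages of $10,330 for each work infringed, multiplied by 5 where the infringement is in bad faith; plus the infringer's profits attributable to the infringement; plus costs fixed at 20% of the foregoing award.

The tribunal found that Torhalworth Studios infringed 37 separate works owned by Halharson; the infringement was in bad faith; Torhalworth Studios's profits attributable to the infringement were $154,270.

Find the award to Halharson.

Statutory damages: 37 × $10,330 = $382,210
Multiplied by 5: 5 × $382,210 = $1,911,050
Combined award: $1,911,050 + $154,270 = $2,065,320
Costs: 20% of $2,065,320 = $413,064
Award plus costs: $2,065,320 + $413,064 = $2,478,384

$2,478,384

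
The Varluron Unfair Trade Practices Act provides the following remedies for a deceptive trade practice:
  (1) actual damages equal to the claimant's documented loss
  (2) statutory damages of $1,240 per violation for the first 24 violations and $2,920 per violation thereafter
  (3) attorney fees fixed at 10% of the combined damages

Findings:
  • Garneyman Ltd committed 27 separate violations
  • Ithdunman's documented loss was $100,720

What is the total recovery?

First 24 violations: 24 × $1,240 = $29,760
Remaining violations: (27 − 24) × $2,920 = $8,760
Statutory damages: $29,760 + $8,760 = $38,520
Combined damages: $100,720 + $38,520 = $139,240
Attorney fees: 10% of $139,240 = $13,924
Total recovery: $139,240 + $13,924 = $153,164

$153,164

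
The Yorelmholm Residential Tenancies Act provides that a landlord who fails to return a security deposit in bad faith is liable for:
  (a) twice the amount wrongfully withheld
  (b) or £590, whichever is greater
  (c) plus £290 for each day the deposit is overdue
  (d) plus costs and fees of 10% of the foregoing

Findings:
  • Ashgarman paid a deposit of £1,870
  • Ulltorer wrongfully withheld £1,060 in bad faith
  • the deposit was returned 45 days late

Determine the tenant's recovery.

Doubled: 2 × £1,060 = £2,120
Minimum £590: £2,120 meets the minimum, no increase.
Late-return penalty: 45 × £290 = £13,050
Damages plus late penalty: £2,120 + £13,050 = £15,170
Costs and fees: 10% of £15,170 = £1,517
Total recovery: £15,170 + £1,517 = £16,687

Recovery: £16,687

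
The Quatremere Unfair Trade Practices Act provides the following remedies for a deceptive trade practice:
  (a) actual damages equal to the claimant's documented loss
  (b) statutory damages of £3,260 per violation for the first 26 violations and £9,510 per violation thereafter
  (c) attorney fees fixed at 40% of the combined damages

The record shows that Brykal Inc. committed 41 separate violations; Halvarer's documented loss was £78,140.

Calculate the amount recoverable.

£427,770

First 26 violations: 26 × £3,260 = £84,760
Remaining violations: (41 − 26) × £9,510 = £142,650
Statutory damages: £84,760 + £142,650 = £227,410
Combined damages: £78,140 + £227,410 = £305,550
Attorney fees: 40% of £305,550 = £122,220
Total recovery: £305,550 + £122,220 = £427,770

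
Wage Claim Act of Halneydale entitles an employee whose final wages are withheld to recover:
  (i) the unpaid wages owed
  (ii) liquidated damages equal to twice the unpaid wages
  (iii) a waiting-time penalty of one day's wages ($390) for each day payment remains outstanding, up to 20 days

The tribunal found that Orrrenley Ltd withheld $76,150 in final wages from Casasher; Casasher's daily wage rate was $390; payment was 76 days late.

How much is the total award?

$236,250

Doubled: 2 × $76,150 = $152,300
Penalty days: min(76, 20) = 20
Waiting-time penalty: 20 × $390 = $7,800
Total award: $76,150 + $152,300 + $7,800 = $236,250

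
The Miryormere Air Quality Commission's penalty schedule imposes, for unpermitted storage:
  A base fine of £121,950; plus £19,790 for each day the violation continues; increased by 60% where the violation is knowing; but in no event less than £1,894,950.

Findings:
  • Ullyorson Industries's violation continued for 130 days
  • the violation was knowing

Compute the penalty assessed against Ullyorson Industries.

£4,311,440

Per-day component: 130 × £19,790 = £2,572,700
Base plus per-day: £121,950 + £2,572,700 = £2,694,650
Enhancement: 60% of £2,694,650 = £1,616,790
Enhanced fine: £2,694,650 + £1,616,790 = £4,311,440
Minimum £1,894,950: £4,311,440 meets the minimum, no increase.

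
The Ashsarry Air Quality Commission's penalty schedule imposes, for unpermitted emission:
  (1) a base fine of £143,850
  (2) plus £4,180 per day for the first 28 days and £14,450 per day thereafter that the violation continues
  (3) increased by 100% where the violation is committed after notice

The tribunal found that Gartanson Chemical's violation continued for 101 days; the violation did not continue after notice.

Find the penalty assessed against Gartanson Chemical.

£1,315,740

First 28 days: 28 × £4,180 = £117,040
Remaining days: (101 − 28) × £14,450 = £1,054,850
Per-day component: £117,040 + £1,054,850 = £1,171,890
Base plus per-day: £143,850 + £1,171,890 = £1,315,740
The violation did not continue after notice: no 100% increase.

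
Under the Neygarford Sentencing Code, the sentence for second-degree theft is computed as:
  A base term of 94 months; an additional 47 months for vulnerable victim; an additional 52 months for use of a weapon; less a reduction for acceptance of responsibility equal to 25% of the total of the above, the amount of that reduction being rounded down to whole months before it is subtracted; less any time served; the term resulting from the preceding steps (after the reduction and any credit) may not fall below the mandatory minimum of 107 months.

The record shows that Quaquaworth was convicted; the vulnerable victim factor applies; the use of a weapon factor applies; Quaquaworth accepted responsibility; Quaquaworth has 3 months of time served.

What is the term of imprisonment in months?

Vulnerable victim enhancement: +47 months
Use of a weapon enhancement: +52 months
Adjusted term: 94 months + 47 months + 52 months = 193 months
Acceptance of responsibility reduction: 25% of 193 months = 48 months (rounded down)
After reduction: 193 − 48 = 145 months
Less time served: 145 months − 3 months = 142 months
Minimum 107 months: 142 months meets the minimum, no increase.

Sentence: 142 months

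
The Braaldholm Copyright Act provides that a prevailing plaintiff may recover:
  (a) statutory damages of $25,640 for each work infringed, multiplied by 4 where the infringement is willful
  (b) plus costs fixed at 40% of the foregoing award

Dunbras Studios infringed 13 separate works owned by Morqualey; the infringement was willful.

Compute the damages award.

$1,866,592

Statutory damages: 13 × $25,640 = $333,320
Multiplied by 4: 4 × $333,320 = $1,333,280
Costs: 40% of $1,333,280 = $533,312
Award plus costs: $1,333,280 + $533,312 = $1,866,592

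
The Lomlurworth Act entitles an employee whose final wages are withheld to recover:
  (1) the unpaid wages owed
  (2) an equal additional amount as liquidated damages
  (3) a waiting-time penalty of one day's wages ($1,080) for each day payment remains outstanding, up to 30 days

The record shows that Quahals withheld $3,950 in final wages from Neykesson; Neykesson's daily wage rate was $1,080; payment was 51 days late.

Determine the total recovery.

Liquidated damages (equal amount): $3,950
Penalty days: min(51, 30) = 30
Waiting-time penalty: 30 × $1,080 = $32,400
Total award: $3,950 + $3,950 + $32,400 = $40,300

$40,300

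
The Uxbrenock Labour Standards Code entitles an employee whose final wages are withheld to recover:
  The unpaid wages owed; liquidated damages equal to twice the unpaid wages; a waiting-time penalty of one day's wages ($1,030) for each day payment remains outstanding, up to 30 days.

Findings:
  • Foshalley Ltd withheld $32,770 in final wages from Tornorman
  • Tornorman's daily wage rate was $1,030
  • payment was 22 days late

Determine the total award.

Total award: $120,970

Doubled: 2 × $32,770 = $65,540
Penalty days: min(22, 30) = 22
Waiting-time penalty: 22 × $1,030 = $22,660
Total award: $32,770 + $65,540 + $22,660 = $120,970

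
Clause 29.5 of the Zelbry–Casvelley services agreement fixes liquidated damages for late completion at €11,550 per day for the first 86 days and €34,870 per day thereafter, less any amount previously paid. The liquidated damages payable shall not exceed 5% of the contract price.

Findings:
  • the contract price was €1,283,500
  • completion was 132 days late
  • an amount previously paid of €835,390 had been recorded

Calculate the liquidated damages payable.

First 86 days: 86 × €11,550 = €993,300
Remaining days: (132 − 86) × €34,870 = €1,604,020
Accrued per-day damages: €993,300 + €1,604,020 = €2,597,320
Less amount previously paid: €2,597,320 − €835,390 = €1,761,930
Cap: 5% of €1,283,500 = €64,175
Cap at €64,175: €1,761,930 exceeds the cap → €64,175

€64,175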